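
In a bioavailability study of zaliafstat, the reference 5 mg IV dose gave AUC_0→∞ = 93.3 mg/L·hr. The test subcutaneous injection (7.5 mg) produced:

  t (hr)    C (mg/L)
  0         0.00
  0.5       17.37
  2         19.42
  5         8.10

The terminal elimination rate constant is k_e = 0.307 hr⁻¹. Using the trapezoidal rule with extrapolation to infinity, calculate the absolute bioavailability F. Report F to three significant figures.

Trapezoidal AUC_0→5 (subcutaneous injection):
  [0→0.5]: (0.00+17.37)/2 × 0.5 = 4.3425
  [0.5→2]: (17.37+19.42)/2 × 1.5 = 27.5925
  [2→5]: (19.42+8.10)/2 × 3 = 41.28
  Sum = 73.215 mg/L·hr
Tail: C_last/k_e = 8.10/0.307 = 26.384
AUC_0→∞ (subcutaneous injection) = 73.215 + 26.384 = 99.599 mg/L·hr
F = (AUC_ev/D_ev)/(AUC_iv/D_iv) = (99.599/7.5)/(93.3/5) = 13.2799/18.66 = 0.7117

F = 0.712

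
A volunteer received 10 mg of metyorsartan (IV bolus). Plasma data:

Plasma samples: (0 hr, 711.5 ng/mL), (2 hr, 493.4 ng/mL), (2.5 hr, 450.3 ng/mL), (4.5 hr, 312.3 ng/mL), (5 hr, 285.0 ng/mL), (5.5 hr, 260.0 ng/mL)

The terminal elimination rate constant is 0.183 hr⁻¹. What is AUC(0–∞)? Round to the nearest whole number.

Trapezoidal AUC_0→5.5:
  [0→2]: (711.5+493.4)/2 × 2 = 1204.9
  [2→2.5]: (493.4+450.3)/2 × 0.5 = 235.925
  [2.5→4.5]: (450.3+312.3)/2 × 2 = 762.6
  [4.5→5]: (312.3+285.0)/2 × 0.5 = 149.325
  [5→5.5]: (285.0+260.0)/2 × 0.5 = 136.25
  Sum = 2489.0 ng/mL·hr
Extrapolated tail: C_last / k_e = 260.0 / 0.183 = 1420.765
AUC_0→∞ = 2489.0 + 1420.765 = 3909.765 ng/mL·hr

AUC = 3910 ng/mL·hr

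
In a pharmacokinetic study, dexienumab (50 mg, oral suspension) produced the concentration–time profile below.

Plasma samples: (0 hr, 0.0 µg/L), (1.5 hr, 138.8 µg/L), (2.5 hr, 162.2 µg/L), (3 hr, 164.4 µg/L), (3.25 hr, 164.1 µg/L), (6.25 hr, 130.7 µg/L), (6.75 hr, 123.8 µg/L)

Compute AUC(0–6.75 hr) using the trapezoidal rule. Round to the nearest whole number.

Trapezoidal AUC_0→6.75:
  [0→1.5]: (0.0+138.8)/2 × 1.5 = 104.1
  [1.5→2.5]: (138.8+162.2)/2 × 1 = 150.5
  [2.5→3]: (162.2+164.4)/2 × 0.5 = 81.65
  [3→3.25]: (164.4+164.1)/2 × 0.25 = 41.0625
  [3.25→6.25]: (164.1+130.7)/2 × 3 = 442.2
  [6.25→6.75]: (130.7+123.8)/2 × 0.5 = 63.625
  Sum = 883.1375 µg/L·hr

AUC = 883 µg/L·hr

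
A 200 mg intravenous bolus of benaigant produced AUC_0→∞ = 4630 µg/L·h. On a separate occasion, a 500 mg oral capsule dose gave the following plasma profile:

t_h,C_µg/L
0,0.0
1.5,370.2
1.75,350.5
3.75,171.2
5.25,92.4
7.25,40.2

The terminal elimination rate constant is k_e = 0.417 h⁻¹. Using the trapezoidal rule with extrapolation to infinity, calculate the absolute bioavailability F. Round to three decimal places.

Trapezoidal AUC_0→7.25 (oral capsule):
  [0→1.5]: (0.0+370.2)/2 × 1.5 = 277.65
  [1.5→1.75]: (370.2+350.5)/2 × 0.25 = 90.0875
  [1.75→3.75]: (350.5+171.2)/2 × 2 = 521.7
  [3.75→5.25]: (171.2+92.4)/2 × 1.5 = 197.7
  [5.25→7.25]: (92.4+40.2)/2 × 2 = 132.6
  Sum = 1219.7375 µg/L·h
Tail: C_last/k_e = 40.2/0.417 = 96.403
AUC_0→∞ (oral capsule) = 1219.7375 + 96.403 = 1316.1405 µg/L·h
F = (AUC_ev/D_ev)/(AUC_iv/D_iv) = (1316.1405/500)/(4630/200) = 2.632281/23.15 = 0.1137

F = 0.114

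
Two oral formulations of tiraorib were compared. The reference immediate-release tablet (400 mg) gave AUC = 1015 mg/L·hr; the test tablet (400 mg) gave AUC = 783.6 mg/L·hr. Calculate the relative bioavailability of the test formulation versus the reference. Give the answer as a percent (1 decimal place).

F_rel = (AUC_test/D_test) / (AUC_ref/D_ref)
      = (783.6/400) / (1015/400)
      = 1.959 / 2.5375 = 0.7720 = 77.20%

F_rel = 77.2%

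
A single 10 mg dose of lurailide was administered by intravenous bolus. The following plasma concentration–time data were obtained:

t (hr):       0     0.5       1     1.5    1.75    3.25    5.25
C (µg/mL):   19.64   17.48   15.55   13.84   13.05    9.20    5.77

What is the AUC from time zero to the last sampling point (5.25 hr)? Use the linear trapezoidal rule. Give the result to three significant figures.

AUC = 59.9 µg/mL·hr

Trapezoidal AUC_0→5.25:
  [0→0.5]: (19.64+17.48)/2 × 0.5 = 9.28
  [0.5→1]: (17.48+15.55)/2 × 0.5 = 8.2575
  [1→1.5]: (15.55+13.84)/2 × 0.5 = 7.3475
  [1.5→1.75]: (13.84+13.05)/2 × 0.25 = 3.36125
  [1.75→3.25]: (13.05+9.20)/2 × 1.5 = 16.6875
  [3.25→5.25]: (9.20+5.77)/2 × 2 = 14.97
  Sum = 59.90375 µg/mL·hr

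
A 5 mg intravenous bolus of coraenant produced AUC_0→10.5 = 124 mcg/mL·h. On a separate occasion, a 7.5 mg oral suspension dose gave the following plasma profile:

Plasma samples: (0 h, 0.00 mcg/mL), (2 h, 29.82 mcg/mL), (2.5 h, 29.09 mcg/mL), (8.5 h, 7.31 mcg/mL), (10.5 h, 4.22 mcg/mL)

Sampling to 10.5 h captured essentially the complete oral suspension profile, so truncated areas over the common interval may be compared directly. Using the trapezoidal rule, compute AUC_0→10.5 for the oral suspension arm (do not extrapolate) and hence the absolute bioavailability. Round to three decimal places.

Trapezoidal AUC_0→10.5 (oral suspension):
  [0→2]: (0.00+29.82)/2 × 2 = 29.82
  [2→2.5]: (29.82+29.09)/2 × 0.5 = 14.7275
  [2.5→8.5]: (29.09+7.31)/2 × 6 = 109.2
  [8.5→10.5]: (7.31+4.22)/2 × 2 = 11.53
  Sum = 165.2775 mcg/mL·h
F = (AUC_ev/D_ev)/(AUC_iv/D_iv) = (165.2775/7.5)/(124/5) = 22.037/24.8 = 0.8886

F = 0.889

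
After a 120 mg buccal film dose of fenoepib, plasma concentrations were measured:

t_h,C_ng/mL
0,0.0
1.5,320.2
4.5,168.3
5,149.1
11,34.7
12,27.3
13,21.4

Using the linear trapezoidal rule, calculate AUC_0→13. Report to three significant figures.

AUC = 1660 ng/mL·h

Trapezoidal AUC_0→13:
  [0→1.5]: (0.0+320.2)/2 × 1.5 = 240.15
  [1.5→4.5]: (320.2+168.3)/2 × 3 = 732.75
  [4.5→5]: (168.3+149.1)/2 × 0.5 = 79.35
  [5→11]: (149.1+34.7)/2 × 6 = 551.4
  [11→12]: (34.7+27.3)/2 × 1 = 31.0
  [12→13]: (27.3+21.4)/2 × 1 = 24.35
  Sum = 1659.0 ng/mL·h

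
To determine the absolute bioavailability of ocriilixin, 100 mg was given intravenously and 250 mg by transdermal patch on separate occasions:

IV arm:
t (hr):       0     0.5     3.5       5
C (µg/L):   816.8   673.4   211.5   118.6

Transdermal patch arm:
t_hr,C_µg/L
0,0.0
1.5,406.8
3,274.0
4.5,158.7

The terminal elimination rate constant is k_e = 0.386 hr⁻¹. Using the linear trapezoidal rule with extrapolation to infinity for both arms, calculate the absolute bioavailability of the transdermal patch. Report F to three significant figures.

Trapezoidal AUC_0→5 (IV):
  [0→0.5]: (816.8+673.4)/2 × 0.5 = 372.55
  [0.5→3.5]: (673.4+211.5)/2 × 3 = 1327.35
  [3.5→5]: (211.5+118.6)/2 × 1.5 = 247.575
  Sum = 1947.475 µg/L·hr
IV tail: 118.6/0.386 = 307.254; AUC_iv,0→∞ = 1947.475 + 307.254 = 2254.729 µg/L·hr
Trapezoidal AUC_0→4.5 (transdermal patch):
  [0→1.5]: (0.0+406.8)/2 × 1.5 = 305.1
  [1.5→3]: (406.8+274.0)/2 × 1.5 = 510.6
  [3→4.5]: (274.0+158.7)/2 × 1.5 = 324.525
  Sum = 1140.225 µg/L·hr
transdermal patch tail: 158.7/0.386 = 411.140; AUC_ev,0→∞ = 1140.225 + 411.140 = 1551.365 µg/L·hr
F = (AUC_ev/D_ev)/(AUC_iv/D_iv) = (1551.365/250)/(2254.729/100) = 6.20546/22.54729 = 0.2752

F = 0.275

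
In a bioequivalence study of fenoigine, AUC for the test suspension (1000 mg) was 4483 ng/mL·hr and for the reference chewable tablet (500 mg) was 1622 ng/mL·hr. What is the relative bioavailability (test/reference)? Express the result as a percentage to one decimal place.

F_rel = 138.2%

F_rel = (AUC_test/D_test) / (AUC_ref/D_ref)
      = (4483/1000) / (1622/500)
      = 4.483 / 3.244 = 1.3819 = 138.19%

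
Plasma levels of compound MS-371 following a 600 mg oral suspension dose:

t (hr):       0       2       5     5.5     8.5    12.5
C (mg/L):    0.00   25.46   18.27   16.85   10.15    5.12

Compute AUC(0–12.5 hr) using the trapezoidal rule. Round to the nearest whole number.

AUC = 171 mg/L·hr

Trapezoidal AUC_0→12.5:
  [0→2]: (0.00+25.46)/2 × 2 = 25.46
  [2→5]: (25.46+18.27)/2 × 3 = 65.595
  [5→5.5]: (18.27+16.85)/2 × 0.5 = 8.78
  [5.5→8.5]: (16.85+10.15)/2 × 3 = 40.5
  [8.5→12.5]: (10.15+5.12)/2 × 4 = 30.54
  Sum = 170.875 mg/L·hr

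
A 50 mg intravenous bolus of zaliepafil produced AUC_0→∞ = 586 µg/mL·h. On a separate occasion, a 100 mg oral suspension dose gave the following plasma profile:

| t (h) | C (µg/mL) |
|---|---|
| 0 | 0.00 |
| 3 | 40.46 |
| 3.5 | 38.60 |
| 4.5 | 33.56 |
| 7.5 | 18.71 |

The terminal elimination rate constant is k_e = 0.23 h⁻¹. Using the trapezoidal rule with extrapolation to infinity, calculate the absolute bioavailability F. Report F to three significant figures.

F = 0.236

Trapezoidal AUC_0→7.5 (oral suspension):
  [0→3]: (0.00+40.46)/2 × 3 = 60.69
  [3→3.5]: (40.46+38.60)/2 × 0.5 = 19.765
  [3.5→4.5]: (38.60+33.56)/2 × 1 = 36.08
  [4.5→7.5]: (33.56+18.71)/2 × 3 = 78.405
  Sum = 194.94 µg/mL·h
Tail: C_last/k_e = 18.71/0.23 = 81.348
AUC_0→∞ (oral suspension) = 194.94 + 81.348 = 276.288 µg/mL·h
F = (AUC_ev/D_ev)/(AUC_iv/D_iv) = (276.288/100)/(586/50) = 2.76288/11.72 = 0.2357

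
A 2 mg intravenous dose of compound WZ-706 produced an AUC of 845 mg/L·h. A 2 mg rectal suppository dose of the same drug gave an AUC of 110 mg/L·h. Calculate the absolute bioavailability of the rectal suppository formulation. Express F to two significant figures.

F = 0.13

F = (AUC_ev / D_ev) / (AUC_iv / D_iv)
  = (110/2) / (845/2)
  = 55 / 422.5 = 0.1302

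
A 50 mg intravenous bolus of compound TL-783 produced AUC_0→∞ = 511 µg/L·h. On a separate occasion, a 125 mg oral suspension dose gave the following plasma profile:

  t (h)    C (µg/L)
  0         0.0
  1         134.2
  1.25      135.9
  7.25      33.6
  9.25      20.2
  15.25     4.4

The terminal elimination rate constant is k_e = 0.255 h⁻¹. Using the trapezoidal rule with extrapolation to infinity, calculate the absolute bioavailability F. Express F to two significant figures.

Trapezoidal AUC_0→15.25 (oral suspension):
  [0→1]: (0.0+134.2)/2 × 1 = 67.1
  [1→1.25]: (134.2+135.9)/2 × 0.25 = 33.7625
  [1.25→7.25]: (135.9+33.6)/2 × 6 = 508.5
  [7.25→9.25]: (33.6+20.2)/2 × 2 = 53.8
  [9.25→15.25]: (20.2+4.4)/2 × 6 = 73.8
  Sum = 736.9625 µg/L·h
Tail: C_last/k_e = 4.4/0.255 = 17.255
AUC_0→∞ (oral suspension) = 736.9625 + 17.255 = 754.2175 µg/L·h
F = (AUC_ev/D_ev)/(AUC_iv/D_iv) = (754.2175/125)/(511/50) = 6.03374/10.22 = 0.5904

F = 0.59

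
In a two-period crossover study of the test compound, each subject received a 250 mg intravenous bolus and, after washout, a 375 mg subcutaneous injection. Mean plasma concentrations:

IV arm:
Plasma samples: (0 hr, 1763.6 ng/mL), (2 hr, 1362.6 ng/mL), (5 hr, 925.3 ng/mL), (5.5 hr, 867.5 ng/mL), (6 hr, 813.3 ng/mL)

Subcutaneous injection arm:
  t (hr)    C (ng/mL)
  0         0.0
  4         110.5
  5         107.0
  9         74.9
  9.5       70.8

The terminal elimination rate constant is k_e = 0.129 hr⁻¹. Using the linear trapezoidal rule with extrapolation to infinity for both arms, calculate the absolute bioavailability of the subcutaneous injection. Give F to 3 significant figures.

F = 0.0621

Trapezoidal AUC_0→6 (IV):
  [0→2]: (1763.6+1362.6)/2 × 2 = 3126.2
  [2→5]: (1362.6+925.3)/2 × 3 = 3431.85
  [5→5.5]: (925.3+867.5)/2 × 0.5 = 448.2
  [5.5→6]: (867.5+813.3)/2 × 0.5 = 420.2
  Sum = 7426.45 ng/mL·hr
IV tail: 813.3/0.129 = 6304.651; AUC_iv,0→∞ = 7426.45 + 6304.651 = 13731.101 ng/mL·hr
Trapezoidal AUC_0→9.5 (subcutaneous injection):
  [0→4]: (0.0+110.5)/2 × 4 = 221.0
  [4→5]: (110.5+107.0)/2 × 1 = 108.75
  [5→9]: (107.0+74.9)/2 × 4 = 363.8
  [9→9.5]: (74.9+70.8)/2 × 0.5 = 36.425
  Sum = 729.975 ng/mL·hr
subcutaneous injection tail: 70.8/0.129 = 548.837; AUC_ev,0→∞ = 729.975 + 548.837 = 1278.812 ng/mL·hr
F = (AUC_ev/D_ev)/(AUC_iv/D_iv) = (1278.812/375)/(13731.101/250) = 3.41017/54.924404 = 0.0621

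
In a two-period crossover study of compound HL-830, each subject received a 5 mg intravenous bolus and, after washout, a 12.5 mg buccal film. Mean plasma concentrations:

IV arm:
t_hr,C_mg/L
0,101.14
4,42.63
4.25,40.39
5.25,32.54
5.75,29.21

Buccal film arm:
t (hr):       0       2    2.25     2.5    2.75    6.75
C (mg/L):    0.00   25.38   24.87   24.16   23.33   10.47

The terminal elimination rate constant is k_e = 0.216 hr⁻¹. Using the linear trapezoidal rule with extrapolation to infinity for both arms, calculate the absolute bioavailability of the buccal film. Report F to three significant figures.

Trapezoidal AUC_0→5.75 (IV):
  [0→4]: (101.14+42.63)/2 × 4 = 287.54
  [4→4.25]: (42.63+40.39)/2 × 0.25 = 10.3775
  [4.25→5.25]: (40.39+32.54)/2 × 1 = 36.465
  [5.25→5.75]: (32.54+29.21)/2 × 0.5 = 15.4375
  Sum = 349.82 mg/L·hr
IV tail: 29.21/0.216 = 135.231; AUC_iv,0→∞ = 349.82 + 135.231 = 485.051 mg/L·hr
Trapezoidal AUC_0→6.75 (buccal film):
  [0→2]: (0.00+25.38)/2 × 2 = 25.38
  [2→2.25]: (25.38+24.87)/2 × 0.25 = 6.28125
  [2.25→2.5]: (24.87+24.16)/2 × 0.25 = 6.12875
  [2.5→2.75]: (24.16+23.33)/2 × 0.25 = 5.93625
  [2.75→6.75]: (23.33+10.47)/2 × 4 = 67.6
  Sum = 111.32625 mg/L·hr
buccal film tail: 10.47/0.216 = 48.472; AUC_ev,0→∞ = 111.32625 + 48.472 = 159.79825 mg/L·hr
F = (AUC_ev/D_ev)/(AUC_iv/D_iv) = (159.79825/12.5)/(485.051/5) = 12.78386/97.0102 = 0.1318

F = 0.132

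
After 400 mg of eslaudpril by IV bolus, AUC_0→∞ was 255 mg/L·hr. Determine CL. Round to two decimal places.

CL = 1.57 L/hr

CL = Dose_iv / AUC_0→∞
   = 400 / 255 = 1.56863 L/hr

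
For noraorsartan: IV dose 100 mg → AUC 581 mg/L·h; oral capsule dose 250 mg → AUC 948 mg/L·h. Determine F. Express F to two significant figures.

F = (AUC_ev / D_ev) / (AUC_iv / D_iv)
  = (948/250) / (581/100)
  = 3.792 / 5.81 = 0.6527

F = 0.65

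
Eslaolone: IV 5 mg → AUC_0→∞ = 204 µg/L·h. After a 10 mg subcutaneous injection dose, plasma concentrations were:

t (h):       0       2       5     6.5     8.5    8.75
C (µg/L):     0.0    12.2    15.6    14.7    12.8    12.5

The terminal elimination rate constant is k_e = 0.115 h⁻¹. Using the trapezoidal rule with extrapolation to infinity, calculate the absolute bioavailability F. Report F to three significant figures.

Trapezoidal AUC_0→8.75 (subcutaneous injection):
  [0→2]: (0.0+12.2)/2 × 2 = 12.2
  [2→5]: (12.2+15.6)/2 × 3 = 41.7
  [5→6.5]: (15.6+14.7)/2 × 1.5 = 22.725
  [6.5→8.5]: (14.7+12.8)/2 × 2 = 27.5
  [8.5→8.75]: (12.8+12.5)/2 × 0.25 = 3.1625
  Sum = 107.2875 µg/L·h
Tail: C_last/k_e = 12.5/0.115 = 108.696
AUC_0→∞ (subcutaneous injection) = 107.2875 + 108.696 = 215.9835 µg/L·h
F = (AUC_ev/D_ev)/(AUC_iv/D_iv) = (215.9835/10)/(204/5) = 21.59835/40.8 = 0.5294

F = 0.529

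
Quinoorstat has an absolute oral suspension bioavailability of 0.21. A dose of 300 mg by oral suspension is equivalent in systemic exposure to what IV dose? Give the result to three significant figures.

Systemic exposure from an extravascular dose = F × D_ev, so the equivalent IV dose is F × D_ev.
D_iv = F × D_ev = 0.21 × 300 = 63 mg

D_iv = 63.0 mg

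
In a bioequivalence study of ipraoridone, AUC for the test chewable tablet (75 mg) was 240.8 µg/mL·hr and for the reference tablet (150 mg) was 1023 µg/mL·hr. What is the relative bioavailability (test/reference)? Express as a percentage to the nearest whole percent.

F_rel = 47%

F_rel = (AUC_test/D_test) / (AUC_ref/D_ref)
      = (240.8/75) / (1023/150)
      = 3.21067 / 6.82 = 0.4708 = 47.08%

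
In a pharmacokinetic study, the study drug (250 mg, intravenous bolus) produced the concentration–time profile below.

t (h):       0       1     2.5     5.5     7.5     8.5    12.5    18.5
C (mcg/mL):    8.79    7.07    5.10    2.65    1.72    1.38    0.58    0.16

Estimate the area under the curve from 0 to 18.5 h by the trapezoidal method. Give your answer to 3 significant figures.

Trapezoidal AUC_0→18.5:
  [0→1]: (8.79+7.07)/2 × 1 = 7.93
  [1→2.5]: (7.07+5.10)/2 × 1.5 = 9.1275
  [2.5→5.5]: (5.10+2.65)/2 × 3 = 11.625
  [5.5→7.5]: (2.65+1.72)/2 × 2 = 4.37
  [7.5→8.5]: (1.72+1.38)/2 × 1 = 1.55
  [8.5→12.5]: (1.38+0.58)/2 × 4 = 3.92
  [12.5→18.5]: (0.58+0.16)/2 × 6 = 2.22
  Sum = 40.7425 mcg/mL·h

AUC = 40.7 mcg/mL·h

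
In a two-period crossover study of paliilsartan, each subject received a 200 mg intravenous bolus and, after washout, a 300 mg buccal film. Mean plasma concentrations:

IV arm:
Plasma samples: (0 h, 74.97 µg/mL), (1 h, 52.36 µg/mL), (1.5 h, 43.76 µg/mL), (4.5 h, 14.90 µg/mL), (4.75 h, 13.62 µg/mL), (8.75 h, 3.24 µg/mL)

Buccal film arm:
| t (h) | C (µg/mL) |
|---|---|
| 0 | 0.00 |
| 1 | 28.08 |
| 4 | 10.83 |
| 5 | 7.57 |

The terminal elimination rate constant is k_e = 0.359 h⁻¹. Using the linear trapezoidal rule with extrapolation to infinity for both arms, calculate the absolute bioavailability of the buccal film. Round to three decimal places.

Trapezoidal AUC_0→8.75 (IV):
  [0→1]: (74.97+52.36)/2 × 1 = 63.665
  [1→1.5]: (52.36+43.76)/2 × 0.5 = 24.03
  [1.5→4.5]: (43.76+14.90)/2 × 3 = 87.99
  [4.5→4.75]: (14.90+13.62)/2 × 0.25 = 3.565
  [4.75→8.75]: (13.62+3.24)/2 × 4 = 33.72
  Sum = 212.97 µg/mL·h
IV tail: 3.24/0.359 = 9.025; AUC_iv,0→∞ = 212.97 + 9.025 = 221.995 µg/mL·h
Trapezoidal AUC_0→5 (buccal film):
  [0→1]: (0.00+28.08)/2 × 1 = 14.04
  [1→4]: (28.08+10.83)/2 × 3 = 58.365
  [4→5]: (10.83+7.57)/2 × 1 = 9.2
  Sum = 81.605 µg/mL·h
buccal film tail: 7.57/0.359 = 21.086; AUC_ev,0→∞ = 81.605 + 21.086 = 102.691 µg/mL·h
F = (AUC_ev/D_ev)/(AUC_iv/D_iv) = (102.691/300)/(221.995/200) = 0.342303/1.109975 = 0.3084

F = 0.308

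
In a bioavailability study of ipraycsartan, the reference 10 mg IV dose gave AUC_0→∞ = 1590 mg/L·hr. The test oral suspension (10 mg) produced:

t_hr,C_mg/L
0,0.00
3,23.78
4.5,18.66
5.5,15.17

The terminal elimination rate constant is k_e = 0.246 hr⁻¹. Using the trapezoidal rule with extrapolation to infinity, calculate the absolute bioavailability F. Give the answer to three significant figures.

F = 0.0919

Trapezoidal AUC_0→5.5 (oral suspension):
  [0→3]: (0.00+23.78)/2 × 3 = 35.67
  [3→4.5]: (23.78+18.66)/2 × 1.5 = 31.83
  [4.5→5.5]: (18.66+15.17)/2 × 1 = 16.915
  Sum = 84.415 mg/L·hr
Tail: C_last/k_e = 15.17/0.246 = 61.667
AUC_0→∞ (oral suspension) = 84.415 + 61.667 = 146.082 mg/L·hr
F = (AUC_ev/D_ev)/(AUC_iv/D_iv) = (146.082/10)/(1590/10) = 14.6082/159 = 0.0919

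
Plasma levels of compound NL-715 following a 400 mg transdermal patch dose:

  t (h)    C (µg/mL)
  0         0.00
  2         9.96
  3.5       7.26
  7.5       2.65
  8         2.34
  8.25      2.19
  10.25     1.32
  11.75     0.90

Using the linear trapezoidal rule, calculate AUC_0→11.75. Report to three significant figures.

Trapezoidal AUC_0→11.75:
  [0→2]: (0.00+9.96)/2 × 2 = 9.96
  [2→3.5]: (9.96+7.26)/2 × 1.5 = 12.915
  [3.5→7.5]: (7.26+2.65)/2 × 4 = 19.82
  [7.5→8]: (2.65+2.34)/2 × 0.5 = 1.2475
  [8→8.25]: (2.34+2.19)/2 × 0.25 = 0.56625
  [8.25→10.25]: (2.19+1.32)/2 × 2 = 3.51
  [10.25→11.75]: (1.32+0.90)/2 × 1.5 = 1.665
  Sum = 49.68375 µg/mL·h

AUC = 49.7 µg/mL·h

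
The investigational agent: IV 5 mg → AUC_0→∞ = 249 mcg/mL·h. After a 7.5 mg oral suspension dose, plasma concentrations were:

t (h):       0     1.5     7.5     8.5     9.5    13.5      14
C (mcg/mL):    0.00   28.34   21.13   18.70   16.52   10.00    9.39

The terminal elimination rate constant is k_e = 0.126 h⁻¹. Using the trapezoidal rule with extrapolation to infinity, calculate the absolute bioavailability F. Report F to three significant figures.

F = 0.909

Trapezoidal AUC_0→14 (oral suspension):
  [0→1.5]: (0.00+28.34)/2 × 1.5 = 21.255
  [1.5→7.5]: (28.34+21.13)/2 × 6 = 148.41
  [7.5→8.5]: (21.13+18.70)/2 × 1 = 19.915
  [8.5→9.5]: (18.70+16.52)/2 × 1 = 17.61
  [9.5→13.5]: (16.52+10.00)/2 × 4 = 53.04
  [13.5→14]: (10.00+9.39)/2 × 0.5 = 4.8475
  Sum = 265.0775 mcg/mL·h
Tail: C_last/k_e = 9.39/0.126 = 74.524
AUC_0→∞ (oral suspension) = 265.0775 + 74.524 = 339.6015 mcg/mL·h
F = (AUC_ev/D_ev)/(AUC_iv/D_iv) = (339.6015/7.5)/(249/5) = 45.2802/49.8 = 0.9092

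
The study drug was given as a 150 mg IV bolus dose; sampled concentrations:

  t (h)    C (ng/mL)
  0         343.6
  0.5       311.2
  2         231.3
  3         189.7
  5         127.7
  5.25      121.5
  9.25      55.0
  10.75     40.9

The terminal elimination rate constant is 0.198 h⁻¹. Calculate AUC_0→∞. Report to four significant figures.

Trapezoidal AUC_0→10.75:
  [0→0.5]: (343.6+311.2)/2 × 0.5 = 163.7
  [0.5→2]: (311.2+231.3)/2 × 1.5 = 406.875
  [2→3]: (231.3+189.7)/2 × 1 = 210.5
  [3→5]: (189.7+127.7)/2 × 2 = 317.4
  [5→5.25]: (127.7+121.5)/2 × 0.25 = 31.15
  [5.25→9.25]: (121.5+55.0)/2 × 4 = 353.0
  [9.25→10.75]: (55.0+40.9)/2 × 1.5 = 71.925
  Sum = 1554.55 ng/mL·h
Extrapolated tail: C_last / k_e = 40.9 / 0.198 = 206.566
AUC_0→∞ = 1554.55 + 206.566 = 1761.116 ng/mL·h

AUC = 1761 ng/mL·h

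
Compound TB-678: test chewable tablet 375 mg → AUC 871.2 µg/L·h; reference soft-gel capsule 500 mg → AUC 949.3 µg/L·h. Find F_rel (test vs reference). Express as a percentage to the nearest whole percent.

F_rel = 122%

F_rel = (AUC_test/D_test) / (AUC_ref/D_ref)
      = (871.2/375) / (949.3/500)
      = 2.3232 / 1.8986 = 1.2236 = 122.36%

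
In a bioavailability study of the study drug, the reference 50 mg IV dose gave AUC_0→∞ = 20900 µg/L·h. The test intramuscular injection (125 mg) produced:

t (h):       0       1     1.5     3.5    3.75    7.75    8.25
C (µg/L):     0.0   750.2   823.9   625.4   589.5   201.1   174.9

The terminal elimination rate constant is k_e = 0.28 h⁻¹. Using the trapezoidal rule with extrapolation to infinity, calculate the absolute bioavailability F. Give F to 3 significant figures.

Trapezoidal AUC_0→8.25 (intramuscular injection):
  [0→1]: (0.0+750.2)/2 × 1 = 375.1
  [1→1.5]: (750.2+823.9)/2 × 0.5 = 393.525
  [1.5→3.5]: (823.9+625.4)/2 × 2 = 1449.3
  [3.5→3.75]: (625.4+589.5)/2 × 0.25 = 151.8625
  [3.75→7.75]: (589.5+201.1)/2 × 4 = 1581.2
  [7.75→8.25]: (201.1+174.9)/2 × 0.5 = 94.0
  Sum = 4044.9875 µg/L·h
Tail: C_last/k_e = 174.9/0.28 = 624.643
AUC_0→∞ (intramuscular injection) = 4044.9875 + 624.643 = 4669.6305 µg/L·h
F = (AUC_ev/D_ev)/(AUC_iv/D_iv) = (4669.6305/125)/(20900/50) = 37.357044/418 = 0.0894

F = 0.0894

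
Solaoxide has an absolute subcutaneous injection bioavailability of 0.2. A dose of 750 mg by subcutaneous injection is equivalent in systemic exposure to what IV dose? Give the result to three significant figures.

Systemic exposure from an extravascular dose = F × D_ev, so the equivalent IV dose is F × D_ev.
D_iv = F × D_ev = 0.2 × 750 = 150 mg

D_iv = 150 mg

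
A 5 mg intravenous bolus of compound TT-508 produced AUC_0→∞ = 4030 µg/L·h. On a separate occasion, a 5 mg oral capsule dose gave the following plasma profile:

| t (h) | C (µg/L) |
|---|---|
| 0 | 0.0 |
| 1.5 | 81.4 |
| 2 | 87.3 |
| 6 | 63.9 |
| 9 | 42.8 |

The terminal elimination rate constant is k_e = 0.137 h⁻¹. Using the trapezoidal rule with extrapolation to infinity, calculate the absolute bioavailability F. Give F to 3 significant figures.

F = 0.218

Trapezoidal AUC_0→9 (oral capsule):
  [0→1.5]: (0.0+81.4)/2 × 1.5 = 61.05
  [1.5→2]: (81.4+87.3)/2 × 0.5 = 42.175
  [2→6]: (87.3+63.9)/2 × 4 = 302.4
  [6→9]: (63.9+42.8)/2 × 3 = 160.05
  Sum = 565.675 µg/L·h
Tail: C_last/k_e = 42.8/0.137 = 312.409
AUC_0→∞ (oral capsule) = 565.675 + 312.409 = 878.084 µg/L·h
F = (AUC_ev/D_ev)/(AUC_iv/D_iv) = (878.084/5)/(4030/5) = 175.6168/806 = 0.2179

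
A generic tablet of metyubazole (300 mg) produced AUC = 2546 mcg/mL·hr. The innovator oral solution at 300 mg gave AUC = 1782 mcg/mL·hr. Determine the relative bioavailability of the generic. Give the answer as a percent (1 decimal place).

F_rel = 142.9%

F_rel = (AUC_test/D_test) / (AUC_ref/D_ref)
      = (2546/300) / (1782/300)
      = 8.48667 / 5.94 = 1.4287 = 142.87%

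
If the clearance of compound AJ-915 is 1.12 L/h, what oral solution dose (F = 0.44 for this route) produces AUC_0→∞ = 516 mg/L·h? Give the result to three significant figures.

Dose = 1310 mg

Dose = CL × AUC_0→∞ / F
     = 1.12 × 516 / 0.44 = 1313.45 mg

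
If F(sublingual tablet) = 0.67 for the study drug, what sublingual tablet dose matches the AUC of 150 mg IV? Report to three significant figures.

D_sublingual = 224 mg

For equal systemic exposure: F × D_ev = D_iv
D_ev = D_iv / F = 150 / 0.67 = 223.881 mg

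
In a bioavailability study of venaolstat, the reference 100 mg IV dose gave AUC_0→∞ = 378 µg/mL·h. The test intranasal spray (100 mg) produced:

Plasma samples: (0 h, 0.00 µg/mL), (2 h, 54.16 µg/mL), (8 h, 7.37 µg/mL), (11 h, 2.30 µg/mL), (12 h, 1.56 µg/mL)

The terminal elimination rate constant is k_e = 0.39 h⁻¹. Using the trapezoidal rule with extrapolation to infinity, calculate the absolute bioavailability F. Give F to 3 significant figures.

Trapezoidal AUC_0→12 (intranasal spray):
  [0→2]: (0.00+54.16)/2 × 2 = 54.16
  [2→8]: (54.16+7.37)/2 × 6 = 184.59
  [8→11]: (7.37+2.30)/2 × 3 = 14.505
  [11→12]: (2.30+1.56)/2 × 1 = 1.93
  Sum = 255.185 µg/mL·h
Tail: C_last/k_e = 1.56/0.39 = 4.000
AUC_0→∞ (intranasal spray) = 255.185 + 4.000 = 259.185 µg/mL·h
F = (AUC_ev/D_ev)/(AUC_iv/D_iv) = (259.185/100)/(378/100) = 2.59185/3.78 = 0.6857

F = 0.686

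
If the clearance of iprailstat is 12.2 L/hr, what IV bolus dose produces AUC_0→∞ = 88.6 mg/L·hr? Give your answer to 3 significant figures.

Dose_iv = CL × AUC_0→∞
     = 12.2 × 88.6 = 1080.92 mg

Dose = 1080 mg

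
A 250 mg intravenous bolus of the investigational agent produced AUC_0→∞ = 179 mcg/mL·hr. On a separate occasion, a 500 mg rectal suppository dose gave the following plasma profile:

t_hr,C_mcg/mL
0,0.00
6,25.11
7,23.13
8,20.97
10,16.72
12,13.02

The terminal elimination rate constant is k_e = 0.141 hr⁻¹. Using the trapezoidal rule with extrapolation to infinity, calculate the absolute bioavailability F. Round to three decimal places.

Trapezoidal AUC_0→12 (rectal suppository):
  [0→6]: (0.00+25.11)/2 × 6 = 75.33
  [6→7]: (25.11+23.13)/2 × 1 = 24.12
  [7→8]: (23.13+20.97)/2 × 1 = 22.05
  [8→10]: (20.97+16.72)/2 × 2 = 37.69
  [10→12]: (16.72+13.02)/2 × 2 = 29.74
  Sum = 188.93 mcg/mL·hr
Tail: C_last/k_e = 13.02/0.141 = 92.340
AUC_0→∞ (rectal suppository) = 188.93 + 92.340 = 281.27 mcg/mL·hr
F = (AUC_ev/D_ev)/(AUC_iv/D_iv) = (281.27/500)/(179/250) = 0.56254/0.716 = 0.7857

F = 0.786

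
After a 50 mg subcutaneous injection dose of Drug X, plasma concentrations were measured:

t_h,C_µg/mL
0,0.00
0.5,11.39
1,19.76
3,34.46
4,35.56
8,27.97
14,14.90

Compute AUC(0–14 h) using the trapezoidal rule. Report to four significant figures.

Trapezoidal AUC_0→14:
  [0→0.5]: (0.00+11.39)/2 × 0.5 = 2.8475
  [0.5→1]: (11.39+19.76)/2 × 0.5 = 7.7875
  [1→3]: (19.76+34.46)/2 × 2 = 54.22
  [3→4]: (34.46+35.56)/2 × 1 = 35.01
  [4→8]: (35.56+27.97)/2 × 4 = 127.06
  [8→14]: (27.97+14.90)/2 × 6 = 128.61
  Sum = 355.535 µg/mL·h

AUC = 355.5 µg/mL·h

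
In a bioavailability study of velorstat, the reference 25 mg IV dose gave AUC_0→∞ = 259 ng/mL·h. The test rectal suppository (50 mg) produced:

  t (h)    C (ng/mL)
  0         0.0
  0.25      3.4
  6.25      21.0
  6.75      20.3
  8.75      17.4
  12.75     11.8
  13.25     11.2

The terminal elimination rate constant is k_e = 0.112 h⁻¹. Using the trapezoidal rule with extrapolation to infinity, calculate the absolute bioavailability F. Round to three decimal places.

Trapezoidal AUC_0→13.25 (rectal suppository):
  [0→0.25]: (0.0+3.4)/2 × 0.25 = 0.425
  [0.25→6.25]: (3.4+21.0)/2 × 6 = 73.2
  [6.25→6.75]: (21.0+20.3)/2 × 0.5 = 10.325
  [6.75→8.75]: (20.3+17.4)/2 × 2 = 37.7
  [8.75→12.75]: (17.4+11.8)/2 × 4 = 58.4
  [12.75→13.25]: (11.8+11.2)/2 × 0.5 = 5.75
  Sum = 185.8 ng/mL·h
Tail: C_last/k_e = 11.2/0.112 = 100.000
AUC_0→∞ (rectal suppository) = 185.8 + 100.000 = 285.8 ng/mL·h
F = (AUC_ev/D_ev)/(AUC_iv/D_iv) = (285.8/50)/(259/25) = 5.716/10.36 = 0.5517

F = 0.552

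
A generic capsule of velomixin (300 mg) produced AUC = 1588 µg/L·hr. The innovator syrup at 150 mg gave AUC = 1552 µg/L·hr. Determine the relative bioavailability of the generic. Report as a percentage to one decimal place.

F_rel = (AUC_test/D_test) / (AUC_ref/D_ref)
      = (1588/300) / (1552/150)
      = 5.29333 / 10.3467 = 0.5116 = 51.16%

F_rel = 51.2%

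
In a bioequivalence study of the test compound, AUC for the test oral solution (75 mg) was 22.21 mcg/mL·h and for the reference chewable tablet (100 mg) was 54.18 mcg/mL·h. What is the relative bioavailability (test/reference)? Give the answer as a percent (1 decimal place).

F_rel = (AUC_test/D_test) / (AUC_ref/D_ref)
      = (22.21/75) / (54.18/100)
      = 0.296133 / 0.5418 = 0.5466 = 54.66%

F_rel = 54.7%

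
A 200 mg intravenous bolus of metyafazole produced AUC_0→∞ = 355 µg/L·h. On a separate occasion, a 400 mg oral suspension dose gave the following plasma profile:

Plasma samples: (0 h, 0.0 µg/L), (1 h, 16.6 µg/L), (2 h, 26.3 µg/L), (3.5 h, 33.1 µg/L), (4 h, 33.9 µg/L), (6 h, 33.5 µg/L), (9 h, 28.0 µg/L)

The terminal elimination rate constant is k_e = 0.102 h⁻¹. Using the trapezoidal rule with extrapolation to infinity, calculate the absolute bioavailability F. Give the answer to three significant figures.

Trapezoidal AUC_0→9 (oral suspension):
  [0→1]: (0.0+16.6)/2 × 1 = 8.3
  [1→2]: (16.6+26.3)/2 × 1 = 21.45
  [2→3.5]: (26.3+33.1)/2 × 1.5 = 44.55
  [3.5→4]: (33.1+33.9)/2 × 0.5 = 16.75
  [4→6]: (33.9+33.5)/2 × 2 = 67.4
  [6→9]: (33.5+28.0)/2 × 3 = 92.25
  Sum = 250.7 µg/L·h
Tail: C_last/k_e = 28.0/0.102 = 274.510
AUC_0→∞ (oral suspension) = 250.7 + 274.510 = 525.21 µg/L·h
F = (AUC_ev/D_ev)/(AUC_iv/D_iv) = (525.21/400)/(355/200) = 1.313025/1.775 = 0.7397

F = 0.740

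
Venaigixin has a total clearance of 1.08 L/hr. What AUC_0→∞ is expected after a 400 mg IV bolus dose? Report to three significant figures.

AUC = 370 mg/L·hr

AUC_0→∞ = Dose_iv / CL
        = 400 / 1.08 = 370.37 mg/L·hr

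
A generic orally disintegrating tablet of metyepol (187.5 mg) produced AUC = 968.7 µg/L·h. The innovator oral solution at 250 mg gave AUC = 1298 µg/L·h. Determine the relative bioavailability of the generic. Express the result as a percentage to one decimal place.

F_rel = 99.5%

F_rel = (AUC_test/D_test) / (AUC_ref/D_ref)
      = (968.7/187.5) / (1298/250)
      = 5.1664 / 5.192 = 0.9951 = 99.51%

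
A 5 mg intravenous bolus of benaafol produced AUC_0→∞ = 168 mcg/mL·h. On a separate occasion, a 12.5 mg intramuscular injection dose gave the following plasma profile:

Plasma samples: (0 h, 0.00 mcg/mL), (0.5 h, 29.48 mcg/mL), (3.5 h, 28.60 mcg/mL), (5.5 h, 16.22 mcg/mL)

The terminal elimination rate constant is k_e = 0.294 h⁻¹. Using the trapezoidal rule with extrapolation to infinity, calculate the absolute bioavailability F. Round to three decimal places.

Trapezoidal AUC_0→5.5 (intramuscular injection):
  [0→0.5]: (0.00+29.48)/2 × 0.5 = 7.37
  [0.5→3.5]: (29.48+28.60)/2 × 3 = 87.12
  [3.5→5.5]: (28.60+16.22)/2 × 2 = 44.82
  Sum = 139.31 mcg/mL·h
Tail: C_last/k_e = 16.22/0.294 = 55.170
AUC_0→∞ (intramuscular injection) = 139.31 + 55.170 = 194.48 mcg/mL·h
F = (AUC_ev/D_ev)/(AUC_iv/D_iv) = (194.48/12.5)/(168/5) = 15.5584/33.6 = 0.4630

F = 0.463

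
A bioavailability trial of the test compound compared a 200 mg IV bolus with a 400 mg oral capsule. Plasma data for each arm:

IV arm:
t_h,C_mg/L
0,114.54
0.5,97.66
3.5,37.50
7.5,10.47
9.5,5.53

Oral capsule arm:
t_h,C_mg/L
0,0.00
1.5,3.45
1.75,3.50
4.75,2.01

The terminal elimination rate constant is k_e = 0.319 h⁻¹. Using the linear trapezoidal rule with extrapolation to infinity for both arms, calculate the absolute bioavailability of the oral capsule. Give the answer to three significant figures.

F = 0.0234

Trapezoidal AUC_0→9.5 (IV):
  [0→0.5]: (114.54+97.66)/2 × 0.5 = 53.05
  [0.5→3.5]: (97.66+37.50)/2 × 3 = 202.74
  [3.5→7.5]: (37.50+10.47)/2 × 4 = 95.94
  [7.5→9.5]: (10.47+5.53)/2 × 2 = 16.0
  Sum = 367.73 mg/L·h
IV tail: 5.53/0.319 = 17.335; AUC_iv,0→∞ = 367.73 + 17.335 = 385.065 mg/L·h
Trapezoidal AUC_0→4.75 (oral capsule):
  [0→1.5]: (0.00+3.45)/2 × 1.5 = 2.5875
  [1.5→1.75]: (3.45+3.50)/2 × 0.25 = 0.86875
  [1.75→4.75]: (3.50+2.01)/2 × 3 = 8.265
  Sum = 11.72125 mg/L·h
oral capsule tail: 2.01/0.319 = 6.301; AUC_ev,0→∞ = 11.72125 + 6.301 = 18.02225 mg/L·h
F = (AUC_ev/D_ev)/(AUC_iv/D_iv) = (18.02225/400)/(385.065/200) = 0.045055625/1.925325 = 0.0234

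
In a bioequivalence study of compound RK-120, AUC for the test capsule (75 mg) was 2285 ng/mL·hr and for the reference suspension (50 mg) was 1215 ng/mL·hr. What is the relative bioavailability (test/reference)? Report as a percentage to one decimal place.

F_rel = 125.4%

F_rel = (AUC_test/D_test) / (AUC_ref/D_ref)
      = (2285/75) / (1215/50)
      = 30.4667 / 24.3 = 1.2538 = 125.38%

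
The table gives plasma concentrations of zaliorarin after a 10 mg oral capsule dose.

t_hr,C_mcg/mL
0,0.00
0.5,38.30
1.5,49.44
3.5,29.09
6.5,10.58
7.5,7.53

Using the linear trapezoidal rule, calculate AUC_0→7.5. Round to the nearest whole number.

AUC = 201 mcg/mL·hr

Trapezoidal AUC_0→7.5:
  [0→0.5]: (0.00+38.30)/2 × 0.5 = 9.575
  [0.5→1.5]: (38.30+49.44)/2 × 1 = 43.87
  [1.5→3.5]: (49.44+29.09)/2 × 2 = 78.53
  [3.5→6.5]: (29.09+10.58)/2 × 3 = 59.505
  [6.5→7.5]: (10.58+7.53)/2 × 1 = 9.055
  Sum = 200.535 mcg/mL·hr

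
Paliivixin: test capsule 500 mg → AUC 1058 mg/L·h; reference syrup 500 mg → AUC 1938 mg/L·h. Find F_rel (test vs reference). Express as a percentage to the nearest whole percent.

F_rel = 55%

F_rel = (AUC_test/D_test) / (AUC_ref/D_ref)
      = (1058/500) / (1938/500)
      = 2.116 / 3.876 = 0.5459 = 54.59%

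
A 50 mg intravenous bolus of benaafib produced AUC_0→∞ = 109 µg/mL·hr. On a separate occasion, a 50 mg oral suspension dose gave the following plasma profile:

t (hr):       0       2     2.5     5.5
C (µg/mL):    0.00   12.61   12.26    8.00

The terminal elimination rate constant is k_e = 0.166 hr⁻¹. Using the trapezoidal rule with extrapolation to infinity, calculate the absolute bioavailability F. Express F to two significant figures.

Trapezoidal AUC_0→5.5 (oral suspension):
  [0→2]: (0.00+12.61)/2 × 2 = 12.61
  [2→2.5]: (12.61+12.26)/2 × 0.5 = 6.2175
  [2.5→5.5]: (12.26+8.00)/2 × 3 = 30.39
  Sum = 49.2175 µg/mL·hr
Tail: C_last/k_e = 8.00/0.166 = 48.193
AUC_0→∞ (oral suspension) = 49.2175 + 48.193 = 97.4105 µg/mL·hr
F = (AUC_ev/D_ev)/(AUC_iv/D_iv) = (97.4105/50)/(109/50) = 1.94821/2.18 = 0.8937

F = 0.89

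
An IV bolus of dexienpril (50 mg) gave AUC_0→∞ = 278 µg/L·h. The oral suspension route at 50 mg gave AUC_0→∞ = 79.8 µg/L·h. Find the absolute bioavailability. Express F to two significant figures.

F = (AUC_ev / D_ev) / (AUC_iv / D_iv)
  = (79.8/50) / (278/50)
  = 1.596 / 5.56 = 0.2871

F = 0.29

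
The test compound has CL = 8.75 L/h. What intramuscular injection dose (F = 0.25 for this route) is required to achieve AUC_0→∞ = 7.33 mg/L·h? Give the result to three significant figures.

Dose = CL × AUC_0→∞ / F
     = 8.75 × 7.33 / 0.25 = 256.55 mg

Dose = 257 mg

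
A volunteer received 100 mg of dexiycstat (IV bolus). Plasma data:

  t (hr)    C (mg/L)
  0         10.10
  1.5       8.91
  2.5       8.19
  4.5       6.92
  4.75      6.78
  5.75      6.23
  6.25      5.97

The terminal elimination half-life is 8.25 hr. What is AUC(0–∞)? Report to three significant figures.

Trapezoidal AUC_0→6.25:
  [0→1.5]: (10.10+8.91)/2 × 1.5 = 14.2575
  [1.5→2.5]: (8.91+8.19)/2 × 1 = 8.55
  [2.5→4.5]: (8.19+6.92)/2 × 2 = 15.11
  [4.5→4.75]: (6.92+6.78)/2 × 0.25 = 1.7125
  [4.75→5.75]: (6.78+6.23)/2 × 1 = 6.505
  [5.75→6.25]: (6.23+5.97)/2 × 0.5 = 3.05
  Sum = 49.185 mg/L·hr
k_e = ln2 / t½ = 0.693147 / 8.25 = 0.0840 hr^-1
Extrapolated tail: C_last / k_e = 5.97 / 0.084 = 71.071
AUC_0→∞ = 49.185 + 71.071 = 120.256 mg/L·hr

AUC = 120 mg/L·hr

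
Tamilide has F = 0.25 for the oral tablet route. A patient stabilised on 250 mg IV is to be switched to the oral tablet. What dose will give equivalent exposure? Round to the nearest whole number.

D_oral = 1000 mg

For equal systemic exposure: F × D_ev = D_iv
D_ev = D_iv / F = 250 / 0.25 = 1000 mg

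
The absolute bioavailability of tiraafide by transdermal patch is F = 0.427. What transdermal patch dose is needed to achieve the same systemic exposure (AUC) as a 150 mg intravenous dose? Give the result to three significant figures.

For equal systemic exposure: F × D_ev = D_iv
D_ev = D_iv / F = 150 / 0.427 = 351.288 mg

D_transdermal = 351 mg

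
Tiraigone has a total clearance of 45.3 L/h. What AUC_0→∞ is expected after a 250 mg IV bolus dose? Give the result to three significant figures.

AUC = 5.52 mg/L·h

AUC_0→∞ = Dose_iv / CL
        = 250 / 45.3 = 5.51876 mg/L·h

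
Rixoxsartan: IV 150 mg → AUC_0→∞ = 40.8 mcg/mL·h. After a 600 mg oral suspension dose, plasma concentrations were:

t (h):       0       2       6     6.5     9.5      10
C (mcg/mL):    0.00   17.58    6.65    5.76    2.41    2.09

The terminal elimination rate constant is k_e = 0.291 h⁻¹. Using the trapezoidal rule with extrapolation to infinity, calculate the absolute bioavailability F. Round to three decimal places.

F = 0.550

Trapezoidal AUC_0→10 (oral suspension):
  [0→2]: (0.00+17.58)/2 × 2 = 17.58
  [2→6]: (17.58+6.65)/2 × 4 = 48.46
  [6→6.5]: (6.65+5.76)/2 × 0.5 = 3.1025
  [6.5→9.5]: (5.76+2.41)/2 × 3 = 12.255
  [9.5→10]: (2.41+2.09)/2 × 0.5 = 1.125
  Sum = 82.5225 mcg/mL·h
Tail: C_last/k_e = 2.09/0.291 = 7.182
AUC_0→∞ (oral suspension) = 82.5225 + 7.182 = 89.7045 mcg/mL·h
F = (AUC_ev/D_ev)/(AUC_iv/D_iv) = (89.7045/600)/(40.8/150) = 0.1495075/0.272 = 0.5497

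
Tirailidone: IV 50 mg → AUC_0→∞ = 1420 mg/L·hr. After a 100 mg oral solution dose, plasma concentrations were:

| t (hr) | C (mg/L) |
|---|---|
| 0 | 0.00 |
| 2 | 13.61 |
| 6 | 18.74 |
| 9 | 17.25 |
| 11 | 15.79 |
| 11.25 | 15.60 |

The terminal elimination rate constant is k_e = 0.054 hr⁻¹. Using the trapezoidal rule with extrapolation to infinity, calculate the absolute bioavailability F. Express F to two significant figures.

F = 0.16

Trapezoidal AUC_0→11.25 (oral solution):
  [0→2]: (0.00+13.61)/2 × 2 = 13.61
  [2→6]: (13.61+18.74)/2 × 4 = 64.7
  [6→9]: (18.74+17.25)/2 × 3 = 53.985
  [9→11]: (17.25+15.79)/2 × 2 = 33.04
  [11→11.25]: (15.79+15.60)/2 × 0.25 = 3.92375
  Sum = 169.25875 mg/L·hr
Tail: C_last/k_e = 15.60/0.054 = 288.889
AUC_0→∞ (oral solution) = 169.25875 + 288.889 = 458.14775 mg/L·hr
F = (AUC_ev/D_ev)/(AUC_iv/D_iv) = (458.14775/100)/(1420/50) = 4.5814775/28.4 = 0.1613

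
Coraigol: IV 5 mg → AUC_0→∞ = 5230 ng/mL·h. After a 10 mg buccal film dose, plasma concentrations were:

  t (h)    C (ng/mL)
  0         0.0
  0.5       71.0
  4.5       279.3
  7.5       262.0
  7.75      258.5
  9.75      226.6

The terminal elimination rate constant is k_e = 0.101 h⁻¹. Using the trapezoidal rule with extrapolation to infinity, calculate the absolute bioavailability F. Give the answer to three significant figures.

F = 0.413

Trapezoidal AUC_0→9.75 (buccal film):
  [0→0.5]: (0.0+71.0)/2 × 0.5 = 17.75
  [0.5→4.5]: (71.0+279.3)/2 × 4 = 700.6
  [4.5→7.5]: (279.3+262.0)/2 × 3 = 811.95
  [7.5→7.75]: (262.0+258.5)/2 × 0.25 = 65.0625
  [7.75→9.75]: (258.5+226.6)/2 × 2 = 485.1
  Sum = 2080.4625 ng/mL·h
Tail: C_last/k_e = 226.6/0.101 = 2243.564
AUC_0→∞ (buccal film) = 2080.4625 + 2243.564 = 4324.0265 ng/mL·h
F = (AUC_ev/D_ev)/(AUC_iv/D_iv) = (4324.0265/10)/(5230/5) = 432.40265/1046 = 0.4134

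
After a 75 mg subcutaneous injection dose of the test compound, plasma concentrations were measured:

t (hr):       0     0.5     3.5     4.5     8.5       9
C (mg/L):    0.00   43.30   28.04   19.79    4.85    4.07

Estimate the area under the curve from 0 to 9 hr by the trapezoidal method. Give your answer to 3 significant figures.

AUC = 193 mg/L·hr

Trapezoidal AUC_0→9:
  [0→0.5]: (0.00+43.30)/2 × 0.5 = 10.825
  [0.5→3.5]: (43.30+28.04)/2 × 3 = 107.01
  [3.5→4.5]: (28.04+19.79)/2 × 1 = 23.915
  [4.5→8.5]: (19.79+4.85)/2 × 4 = 49.28
  [8.5→9]: (4.85+4.07)/2 × 0.5 = 2.23
  Sum = 193.26 mg/L·hr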